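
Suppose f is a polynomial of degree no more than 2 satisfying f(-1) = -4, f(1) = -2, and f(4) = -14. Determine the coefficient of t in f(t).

Write f(t) = at^2 + bt + c. Substituting each data point gives a linear system:
  a - b + c = -4
  a + b + c = -2
  16a + 4b + c = -14
Solving the system yields a = -1, b = 1, c = -2.
So f(t) = -t² + t - 2.
The coefficient of t is 1.

1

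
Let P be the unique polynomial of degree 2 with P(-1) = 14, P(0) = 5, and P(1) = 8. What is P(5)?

140

Using the Lagrange interpolation formula with nodes -1, 0, 1:
  L_0(x) = x(x - 1) / 2
  L_1(x) = (x + 1)(x - 1) / -1
  L_2(x) = (x + 1)x / 2
Then P(x) = 14·L_0(x) + 5·L_1(x) + 8·L_2(x).
Expanding and collecting terms gives P(x) = 6x² - 3x + 5.
Evaluating at x = 5: P(5) = 140.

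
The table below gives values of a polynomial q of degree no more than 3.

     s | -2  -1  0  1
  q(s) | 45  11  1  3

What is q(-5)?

411

Forward differences of the values at s = -2, -1, 0, 1:
  q  : 45  11  1  3
  Δ  : -34  -10  2
  Δ^2: 24  12
  Δ^3: -12
The third differences are constant, confirming degree 3.
Interpolating (Newton forward form) and evaluating at s = -5 gives q(-5) = 411.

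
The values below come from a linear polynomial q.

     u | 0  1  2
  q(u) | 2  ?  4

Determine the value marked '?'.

3

On equispaced nodes a degree-1 polynomial has vanishing second forward difference, so
  q(0) - 2·q(1) + q(2) = 0.
Substituting the known values and solving for q(1):
  -2·q(1) = -6
  q(1) = 3.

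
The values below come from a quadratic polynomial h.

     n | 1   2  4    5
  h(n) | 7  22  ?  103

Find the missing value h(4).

The 3 known points determine the degree-2 polynomial uniquely.
Write h(n) = an^2 + bn + c. Substituting each data point gives a linear system:
  a + b + c = 7
  4a + 2b + c = 22
  25a + 5b + c = 103
Solving the system yields a = 3, b = 6, c = -2.
So h(n) = 3n² + 6n - 2.
Then h(4) = 70.

70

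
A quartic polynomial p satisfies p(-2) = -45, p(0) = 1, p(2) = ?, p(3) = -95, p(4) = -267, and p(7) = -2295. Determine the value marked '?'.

The 5 known points determine the degree-4 polynomial uniquely.
Write p(n) = an^4 + bn^3 + cn^2 + dn + e. Substituting each data point gives a linear system:
  16a - 8b + 4c - 2d + e = -45
  e = 1
  81a + 27b + 9c + 3d + e = -95
  256a + 64b + 16c + 4d + e = -267
  2401a + 343b + 49c + 7d + e = -2295
Solving the system yields a = -1, b = 1, c = -5, d = 1, e = 1.
So p(n) = -n^4 + n^3 - 5n^2 + n + 1.
Then p(2) = -25.

-25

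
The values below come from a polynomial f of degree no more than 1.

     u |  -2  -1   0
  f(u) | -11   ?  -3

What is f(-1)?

On equispaced nodes a degree-1 polynomial has vanishing second forward difference, so
  f(-2) - 2·f(-1) + f(0) = 0.
Substituting the known values and solving for f(-1):
  -2·f(-1) = 14
  f(-1) = -7.

-7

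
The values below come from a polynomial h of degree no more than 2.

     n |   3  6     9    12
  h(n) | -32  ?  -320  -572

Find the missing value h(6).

-140

The 3 known points determine the degree-2 polynomial uniquely.
Write h(n) = an^2 + bn + c. Substituting each data point gives a linear system:
  9a + 3b + c = -32
  81a + 9b + c = -320
  144a + 12b + c = -572
Solving the system yields a = -4, b = 0, c = 4.
So h(n) = -4n^2 + 4.
Then h(6) = -140.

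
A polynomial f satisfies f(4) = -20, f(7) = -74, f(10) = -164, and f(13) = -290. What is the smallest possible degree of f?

2

Forward differences of the values at x = 4, 7, 10, 13:
  f  : -20  -74  -164  -290
  Δ  : -54  -90  -126
  Δ^2: -36  -36
  Δ^3: 0
The second differences are constant (-36) and nonzero, while all higher differences vanish, so the minimal degree is 2.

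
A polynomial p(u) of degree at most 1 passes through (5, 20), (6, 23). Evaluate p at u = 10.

Write p(u) = au + b. Substituting each data point gives a linear system:
  5a + b = 20
  6a + b = 23
Solving the system yields a = 3, b = 5.
So p(u) = 3u + 5.
Then p(10) = 35.

35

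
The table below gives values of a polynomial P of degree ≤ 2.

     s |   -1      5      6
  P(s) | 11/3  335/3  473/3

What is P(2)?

Write P(s) = as^2 + bs + c. Substituting each data point gives a linear system:
  a - b + c = 11/3
  25a + 5b + c = 335/3
  36a + 6b + c = 473/3
Solving the system yields a = 4, b = 2, c = 5/3.
So P(s) = 4s^2 + 2s + 5/3.
Then P(2) = 65/3.

65/3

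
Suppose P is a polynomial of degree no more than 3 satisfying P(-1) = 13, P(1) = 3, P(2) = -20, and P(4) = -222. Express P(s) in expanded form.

Write P(s) = as^3 + bs^2 + cs + d. Substituting each data point gives a linear system:
  -a + b - c + d = 13
  a + b + c + d = 3
  8a + 4b + 2c + d = -20
  64a + 16b + 4c + d = -222
Solving the system yields a = -4, b = 2, c = -1, d = 6.
So P(s) = -4s^3 + 2s^2 - s + 6.
Check: P(1) = 3. ✓

P(s) = -4s^3 + 2s^2 - s + 6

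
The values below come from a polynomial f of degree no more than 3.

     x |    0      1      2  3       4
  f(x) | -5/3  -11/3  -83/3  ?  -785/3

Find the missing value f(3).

The 4 known points determine the degree-3 polynomial uniquely.
Write f(x) = ax^3 + bx^2 + cx + d. Substituting each data point gives a linear system:
  d = -5/3
  a + b + c + d = -11/3
  8a + 4b + 2c + d = -83/3
  64a + 16b + 4c + d = -785/3
Solving the system yields a = -5, b = 4, c = -1, d = -5/3.
So f(x) = -5x^3 + 4x^2 - x - 5/3.
Then f(3) = -311/3.

-311/3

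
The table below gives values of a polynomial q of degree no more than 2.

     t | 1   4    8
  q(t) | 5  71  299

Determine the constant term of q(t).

3

Write q(t) = at^2 + bt + c. Substituting each data point gives a linear system:
  a + b + c = 5
  16a + 4b + c = 71
  64a + 8b + c = 299
Solving the system yields a = 5, b = -3, c = 3.
So q(t) = 5t^2 - 3t + 3.
The constant term is 3.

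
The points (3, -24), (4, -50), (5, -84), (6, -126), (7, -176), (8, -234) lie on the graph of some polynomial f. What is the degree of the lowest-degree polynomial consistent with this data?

Forward differences of the values at x = 3, 4, 5, 6, 7, 8:
  f  : -24  -50  -84  -126  -176  -234
  Δ  : -26  -34  -42  -50  -58
  Δ^2: -8  -8  -8  -8
  Δ^3: 0  0  0
  Δ^4: 0  0
  Δ^5: 0
The second differences are constant (-8) and nonzero, while all higher differences vanish, so the minimal degree is 2.

2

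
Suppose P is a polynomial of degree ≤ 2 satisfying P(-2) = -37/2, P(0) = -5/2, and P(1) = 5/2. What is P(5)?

5/2

Write P(t) = at^2 + bt + c. Substituting each data point gives a linear system:
  4a - 2b + c = -37/2
  c = -5/2
  a + b + c = 5/2
Solving the system yields a = -1, b = 6, c = -5/2.
So P(t) = -t^2 + 6t - 5/2.
Then P(5) = 5/2.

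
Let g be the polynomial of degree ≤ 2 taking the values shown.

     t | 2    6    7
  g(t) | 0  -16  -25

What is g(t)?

g(t) = -t^2 + 4t - 4

Using the Lagrange interpolation formula with nodes 2, 6, 7:
  L_0(t) = (t - 6)(t - 7) / 20
  L_1(t) = (t - 2)(t - 7) / -4
  L_2(t) = (t - 2)(t - 6) / 5
Then g(t) = 0·L_0(t) - 16·L_1(t) - 25·L_2(t).
Expanding and collecting terms gives g(t) = -t^2 + 4t - 4.
Check: g(7) = -25. ✓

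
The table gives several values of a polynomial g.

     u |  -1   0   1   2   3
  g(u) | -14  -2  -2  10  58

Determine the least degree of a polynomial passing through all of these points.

Forward differences of the values at u = -1, 0, 1, 2, 3:
  g  : -14  -2  -2  10  58
  Δ  : 12  0  12  48
  Δ^2: -12  12  36
  Δ^3: 24  24
  Δ^4: 0
The third differences are constant (24) and nonzero, while all higher differences vanish, so the minimal degree is 3.

3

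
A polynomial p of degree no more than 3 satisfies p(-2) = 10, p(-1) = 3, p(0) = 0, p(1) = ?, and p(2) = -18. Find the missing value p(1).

-5

The 4 known points determine the degree-3 polynomial uniquely.
Write p(s) = as^3 + bs^2 + cs + d. Substituting each data point gives a linear system:
  -8a + 4b - 2c + d = 10
  -a + b - c + d = 3
  d = 0
  8a + 4b + 2c + d = -18
Solving the system yields a = -1, b = -1, c = -3, d = 0.
So p(s) = -s^3 - s^2 - 3s.
Then p(1) = -5.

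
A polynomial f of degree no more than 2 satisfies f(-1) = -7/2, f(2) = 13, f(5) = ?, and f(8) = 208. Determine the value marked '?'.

The 3 known points determine the degree-2 polynomial uniquely.
Write f(x) = ax^2 + bx + c. Substituting each data point gives a linear system:
  a - b + c = -7/2
  4a + 2b + c = 13
  64a + 8b + c = 208
Solving the system yields a = 3, b = 5/2, c = -4.
So f(x) = 3x² + (5/2)x - 4.
Then f(5) = 167/2.

167/2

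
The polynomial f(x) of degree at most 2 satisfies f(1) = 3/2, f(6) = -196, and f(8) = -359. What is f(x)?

Write f(x) = ax^2 + bx + c. Substituting each data point gives a linear system:
  a + b + c = 3/2
  36a + 6b + c = -196
  64a + 8b + c = -359
Solving the system yields a = -6, b = 5/2, c = 5.
So f(x) = -6x^2 + (5/2)x + 5.
Check: f(8) = -359. ✓

f(x) = -6x^2 + (5/2)x + 5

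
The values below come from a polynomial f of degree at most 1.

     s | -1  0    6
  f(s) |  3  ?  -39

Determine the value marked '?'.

-3

The 2 known points determine the degree-1 polynomial uniquely.
Write f(s) = as + b. Substituting each data point gives a linear system:
  -a + b = 3
  6a + b = -39
Solving the system yields a = -6, b = -3.
So f(s) = -6s - 3.
Then f(0) = -3.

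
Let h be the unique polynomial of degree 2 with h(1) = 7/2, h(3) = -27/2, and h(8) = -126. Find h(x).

Write h(x) = ax^2 + bx + c. Substituting each data point gives a linear system:
  a + b + c = 7/2
  9a + 3b + c = -27/2
  64a + 8b + c = -126
Solving the system yields a = -2, b = -1/2, c = 6.
So h(x) = -2x² - (1/2)x + 6.
Check: h(1) = 7/2. ✓

h(x) = -2x^2 - (1/2)x + 6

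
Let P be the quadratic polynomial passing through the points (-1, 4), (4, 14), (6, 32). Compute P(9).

Write P(t) = at^2 + bt + c. Substituting each data point gives a linear system:
  a - b + c = 4
  16a + 4b + c = 14
  36a + 6b + c = 32
Solving the system yields a = 1, b = -1, c = 2.
So P(t) = t^2 - t + 2.
Then P(9) = 74.

74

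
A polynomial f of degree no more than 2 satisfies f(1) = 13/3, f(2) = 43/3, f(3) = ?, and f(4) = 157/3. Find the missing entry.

The 3 known points determine the degree-2 polynomial uniquely.
Write f(u) = au^2 + bu + c. Substituting each data point gives a linear system:
  a + b + c = 13/3
  4a + 2b + c = 43/3
  16a + 4b + c = 157/3
Solving the system yields a = 3, b = 1, c = 1/3.
So f(u) = 3u^2 + u + 1/3.
Then f(3) = 91/3.

91/3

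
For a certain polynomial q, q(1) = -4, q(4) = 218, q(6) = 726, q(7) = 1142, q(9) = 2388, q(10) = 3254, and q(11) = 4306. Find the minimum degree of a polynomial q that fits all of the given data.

3

Divided differences on the nodes 1, 4, 6, 7, 9, 10, 11:
  order 0: -4  218  726  1142  2388  3254  4306
  order 1: 74  254  416  623  866  1052
  order 2: 36  54  69  81  93
  order 3: 3  3  3  3
  order 4: 0  0  0
  order 5: 0  0
  order 6: 0
The order-3 divided differences are all 3 (nonzero) and every higher order vanishes, so the data lies on a polynomial of degree exactly 3.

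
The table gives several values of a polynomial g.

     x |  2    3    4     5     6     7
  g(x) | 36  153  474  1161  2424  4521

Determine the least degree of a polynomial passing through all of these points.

Forward differences of the values at x = 2, 3, 4, 5, 6, 7:
  g  : 36  153  474  1161  2424  4521
  Δ  : 117  321  687  1263  2097
  Δ^2: 204  366  576  834
  Δ^3: 162  210  258
  Δ^4: 48  48
  Δ^5: 0
The fourth differences are constant (48) and nonzero, while all higher differences vanish, so the minimal degree is 4.

4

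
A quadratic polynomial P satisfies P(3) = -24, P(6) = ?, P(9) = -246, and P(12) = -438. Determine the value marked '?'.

On equispaced nodes a degree-2 polynomial has vanishing third forward difference, so
  - P(3) + 3·P(6) - 3·P(9) + P(12) = 0.
Substituting the known values and solving for P(6):
  3·P(6) = -324
  P(6) = -108.

-108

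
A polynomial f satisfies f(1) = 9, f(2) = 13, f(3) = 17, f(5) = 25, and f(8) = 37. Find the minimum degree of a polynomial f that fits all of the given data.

1

Divided differences on the nodes 1, 2, 3, 5, 8:
  order 0: 9  13  17  25  37
  order 1: 4  4  4  4
  order 2: 0  0  0
  order 3: 0  0
  order 4: 0
The order-1 divided differences are all 4 (nonzero) and every higher order vanishes, so the data lies on a polynomial of degree exactly 1.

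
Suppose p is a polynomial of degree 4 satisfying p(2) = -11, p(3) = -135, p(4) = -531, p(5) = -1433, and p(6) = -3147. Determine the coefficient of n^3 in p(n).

Write p(n) = an^4 + bn^3 + cn^2 + dn + e. Substituting each data point gives a linear system:
  16a + 8b + 4c + 2d + e = -11
  81a + 27b + 9c + 3d + e = -135
  256a + 64b + 16c + 4d + e = -531
  625a + 125b + 25c + 5d + e = -1433
  1296a + 216b + 36c + 6d + e = -3147
Solving the system yields a = -3, b = 3, c = 2, d = 4, e = -3.
So p(n) = -3n^4 + 3n^3 + 2n^2 + 4n - 3.
The coefficient of n^3 is 3.

3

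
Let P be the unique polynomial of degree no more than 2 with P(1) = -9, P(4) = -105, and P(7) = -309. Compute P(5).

Write P(n) = an^2 + bn + c. Substituting each data point gives a linear system:
  a + b + c = -9
  16a + 4b + c = -105
  49a + 7b + c = -309
Solving the system yields a = -6, b = -2, c = -1.
So P(n) = -6n^2 - 2n - 1.
Then P(5) = -161.

-161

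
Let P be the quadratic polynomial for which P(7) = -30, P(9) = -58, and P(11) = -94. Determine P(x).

Using the Lagrange interpolation formula with nodes 7, 9, 11:
  L_0(x) = (x - 9)(x - 11) / 8
  L_1(x) = (x - 7)(x - 11) / -4
  L_2(x) = (x - 7)(x - 9) / 8
Then P(x) = -30·L_0(x) - 58·L_1(x) - 94·L_2(x).
Expanding and collecting terms gives P(x) = -x² + 2x + 5.
Check: P(7) = -30. ✓

P(x) = -x^2 + 2x + 5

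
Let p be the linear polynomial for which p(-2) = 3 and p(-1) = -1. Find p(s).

Using the Lagrange interpolation formula with nodes -2, -1:
  L_0(s) = (s + 1) / -1
  L_1(s) = (s + 2) / 1
Then p(s) = 3·L_0(s) - 1·L_1(s).
Expanding and collecting terms gives p(s) = -4s - 5.
Check: p(-1) = -1. ✓

p(s) = -4s - 5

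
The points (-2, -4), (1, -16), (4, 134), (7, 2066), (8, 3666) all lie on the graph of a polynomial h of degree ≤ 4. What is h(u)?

Write h(u) = au^4 + bu^3 + cu^2 + du + e. Substituting each data point gives a linear system:
  16a - 8b + 4c - 2d + e = -4
  a + b + c + d + e = -16
  256a + 64b + 16c + 4d + e = 134
  2401a + 343b + 49c + 7d + e = 2066
  4096a + 512b + 64c + 8d + e = 3666
Solving the system yields a = 1, b = 0, c = -6, d = -5, e = -6.
So h(u) = u⁴ - 6u² - 5u - 6.
Check: h(7) = 2066. ✓

h(u) = u^4 - 6u^2 - 5u - 6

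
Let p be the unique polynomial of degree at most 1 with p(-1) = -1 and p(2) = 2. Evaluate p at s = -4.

Write p(s) = as + b. Substituting each data point gives a linear system:
  -a + b = -1
  2a + b = 2
Solving the system yields a = 1, b = 0.
So p(s) = s.
Then p(-4) = -4.

-4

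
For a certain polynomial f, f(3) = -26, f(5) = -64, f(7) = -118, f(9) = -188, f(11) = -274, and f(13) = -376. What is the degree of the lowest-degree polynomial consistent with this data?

2

Forward differences of the values at u = 3, 5, 7, 9, 11, 13:
  f  : -26  -64  -118  -188  -274  -376
  Δ  : -38  -54  -70  -86  -102
  Δ^2: -16  -16  -16  -16
  Δ^3: 0  0  0
  Δ^4: 0  0
  Δ^5: 0
The second differences are constant (-16) and nonzero, while all higher differences vanish, so the minimal degree is 2.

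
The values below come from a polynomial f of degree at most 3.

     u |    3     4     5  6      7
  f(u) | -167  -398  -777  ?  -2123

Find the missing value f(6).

The 4 known points determine the degree-3 polynomial uniquely.
Write f(u) = au^3 + bu^2 + cu + d. Substituting each data point gives a linear system:
  27a + 9b + 3c + d = -167
  64a + 16b + 4c + d = -398
  125a + 25b + 5c + d = -777
  343a + 49b + 7c + d = -2123
Solving the system yields a = -6, b = -2, c = 5, d = -2.
So f(u) = -6u^3 - 2u^2 + 5u - 2.
Then f(6) = -1340.

-1340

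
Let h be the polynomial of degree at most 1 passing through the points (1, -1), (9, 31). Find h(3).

Using the Lagrange interpolation formula with nodes 1, 9:
  L_0(x) = (x - 9) / -8
  L_1(x) = (x - 1) / 8
Then h(x) = -1·L_0(x) + 31·L_1(x).
Expanding and collecting terms gives h(x) = 4x - 5.
Evaluating at x = 3: h(3) = 7.

7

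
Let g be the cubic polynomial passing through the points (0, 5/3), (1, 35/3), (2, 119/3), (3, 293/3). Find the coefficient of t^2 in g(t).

Write g(t) = at^3 + bt^2 + ct + d. Substituting each data point gives a linear system:
  d = 5/3
  a + b + c + d = 35/3
  8a + 4b + 2c + d = 119/3
  27a + 9b + 3c + d = 293/3
Solving the system yields a = 2, b = 3, c = 5, d = 5/3.
So g(t) = 2t^3 + 3t^2 + 5t + 5/3.
The coefficient of t^2 is 3.

3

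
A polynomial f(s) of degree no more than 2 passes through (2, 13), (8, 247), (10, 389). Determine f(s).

f(s) = 4s^2 - s - 1

Write f(s) = as^2 + bs + c. Substituting each data point gives a linear system:
  4a + 2b + c = 13
  64a + 8b + c = 247
  100a + 10b + c = 389
Solving the system yields a = 4, b = -1, c = -1.
So f(s) = 4s² - s - 1.
Check: f(2) = 13. ✓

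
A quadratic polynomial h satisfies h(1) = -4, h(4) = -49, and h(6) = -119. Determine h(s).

h(s) = -4s^2 + 5s - 5

Using the Lagrange interpolation formula with nodes 1, 4, 6:
  L_0(s) = (s - 4)(s - 6) / 15
  L_1(s) = (s - 1)(s - 6) / -6
  L_2(s) = (s - 1)(s - 4) / 10
Then h(s) = -4·L_0(s) - 49·L_1(s) - 119·L_2(s).
Expanding and collecting terms gives h(s) = -4s² + 5s - 5.
Check: h(1) = -4. ✓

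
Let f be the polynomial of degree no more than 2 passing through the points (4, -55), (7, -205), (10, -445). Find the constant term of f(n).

5

Write f(n) = an^2 + bn + c. Substituting each data point gives a linear system:
  16a + 4b + c = -55
  49a + 7b + c = -205
  100a + 10b + c = -445
Solving the system yields a = -5, b = 5, c = 5.
So f(n) = -5n^2 + 5n + 5.
The constant term is 5.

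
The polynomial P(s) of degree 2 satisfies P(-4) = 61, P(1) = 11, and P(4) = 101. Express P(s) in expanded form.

P(s) = 5s^2 + 5s + 1

Using the Lagrange interpolation formula with nodes -4, 1, 4:
  L_0(s) = (s - 1)(s - 4) / 40
  L_1(s) = (s + 4)(s - 4) / -15
  L_2(s) = (s + 4)(s - 1) / 24
Then P(s) = 61·L_0(s) + 11·L_1(s) + 101·L_2(s).
Expanding and collecting terms gives P(s) = 5s^2 + 5s + 1.
Check: P(1) = 11. ✓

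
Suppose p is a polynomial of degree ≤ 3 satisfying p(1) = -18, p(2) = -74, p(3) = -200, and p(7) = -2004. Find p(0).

Using the Lagrange interpolation formula with nodes 1, 2, 3, 7:
  L_0(s) = (s - 2)(s - 3)(s - 7) / -12
  L_1(s) = (s - 1)(s - 3)(s - 7) / 5
  L_2(s) = (s - 1)(s - 2)(s - 7) / -8
  L_3(s) = (s - 1)(s - 2)(s - 3) / 120
Then p(s) = -18·L_0(s) - 74·L_1(s) - 200·L_2(s) - 2004·L_3(s).
Expanding and collecting terms gives p(s) = -5s³ - 5s² - 6s - 2.
Evaluating at s = 0: p(0) = -2.

-2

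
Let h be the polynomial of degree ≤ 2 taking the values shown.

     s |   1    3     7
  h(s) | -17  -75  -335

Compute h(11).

-787

Using the Lagrange interpolation formula with nodes 1, 3, 7:
  L_0(s) = (s - 3)(s - 7) / 12
  L_1(s) = (s - 1)(s - 7) / -8
  L_2(s) = (s - 1)(s - 3) / 24
Then h(s) = -17·L_0(s) - 75·L_1(s) - 335·L_2(s).
Expanding and collecting terms gives h(s) = -6s^2 - 5s - 6.
Evaluating at s = 11: h(11) = -787.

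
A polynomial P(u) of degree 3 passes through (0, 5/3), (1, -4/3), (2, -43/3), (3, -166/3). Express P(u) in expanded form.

P(u) = -3u^3 + 4u^2 - 4u + 5/3

Write P(u) = au^3 + bu^2 + cu + d. Substituting each data point gives a linear system:
  d = 5/3
  a + b + c + d = -4/3
  8a + 4b + 2c + d = -43/3
  27a + 9b + 3c + d = -166/3
Solving the system yields a = -3, b = 4, c = -4, d = 5/3.
So P(u) = -3u³ + 4u² - 4u + 5/3.
Check: P(2) = -43/3. ✓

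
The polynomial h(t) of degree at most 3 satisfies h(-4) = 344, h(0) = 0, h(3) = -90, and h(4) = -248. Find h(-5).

670

Write h(t) = at^3 + bt^2 + ct + d. Substituting each data point gives a linear system:
  -64a + 16b - 4c + d = 344
  d = 0
  27a + 9b + 3c + d = -90
  64a + 16b + 4c + d = -248
Solving the system yields a = -5, b = 3, c = 6, d = 0.
So h(t) = -5t^3 + 3t^2 + 6t.
Then h(-5) = 670.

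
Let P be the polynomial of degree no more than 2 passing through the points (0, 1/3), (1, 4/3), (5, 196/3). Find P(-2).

49/3

Using the Lagrange interpolation formula with nodes 0, 1, 5:
  L_0(u) = (u - 1)(u - 5) / 5
  L_1(u) = u(u - 5) / -4
  L_2(u) = u(u - 1) / 20
Then P(u) = 1/3·L_0(u) + 4/3·L_1(u) + 196/3·L_2(u).
Expanding and collecting terms gives P(u) = 3u^2 - 2u + 1/3.
Evaluating at u = -2: P(-2) = 49/3.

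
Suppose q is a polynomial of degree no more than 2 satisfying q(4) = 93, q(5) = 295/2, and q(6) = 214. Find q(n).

Using the Lagrange interpolation formula with nodes 4, 5, 6:
  L_0(n) = (n - 5)(n - 6) / 2
  L_1(n) = (n - 4)(n - 6) / -1
  L_2(n) = (n - 4)(n - 5) / 2
Then q(n) = 93·L_0(n) + 295/2·L_1(n) + 214·L_2(n).
Expanding and collecting terms gives q(n) = 6n^2 + (1/2)n - 5.
Check: q(6) = 214. ✓

q(n) = 6n^2 + (1/2)n - 5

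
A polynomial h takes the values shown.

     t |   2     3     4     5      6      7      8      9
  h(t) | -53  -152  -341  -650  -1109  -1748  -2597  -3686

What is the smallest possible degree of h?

Forward differences of the values at t = 2, 3, 4, 5, 6, 7, 8, 9:
  h  : -53  -152  -341  -650  -1109  -1748  -2597  -3686
  Δ  : -99  -189  -309  -459  -639  -849  -1089
  Δ^2: -90  -120  -150  -180  -210  -240
  Δ^3: -30  -30  -30  -30  -30
  Δ^4: 0  0  0  0
  Δ^5: 0  0  0
  Δ^6: 0  0
  Δ^7: 0
The third differences are constant (-30) and nonzero, while all higher differences vanish, so the minimal degree is 3.

3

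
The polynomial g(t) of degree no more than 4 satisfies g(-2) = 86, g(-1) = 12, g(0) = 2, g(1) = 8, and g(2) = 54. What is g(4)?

722

Forward differences of the values at t = -2, -1, 0, 1, 2:
  g  : 86  12  2  8  54
  Δ  : -74  -10  6  46
  Δ^2: 64  16  40
  Δ^3: -48  24
  Δ^4: 72
The fourth differences are constant, confirming degree 4.
Interpolating (Newton forward form) and evaluating at t = 4 gives g(4) = 722.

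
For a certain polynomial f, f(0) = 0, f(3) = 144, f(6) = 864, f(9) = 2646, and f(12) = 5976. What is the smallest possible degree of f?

3

Forward differences of the values at s = 0, 3, 6, 9, 12:
  f  : 0  144  864  2646  5976
  Δ  : 144  720  1782  3330
  Δ^2: 576  1062  1548
  Δ^3: 486  486
  Δ^4: 0
The third differences are constant (486) and nonzero, while all higher differences vanish, so the minimal degree is 3.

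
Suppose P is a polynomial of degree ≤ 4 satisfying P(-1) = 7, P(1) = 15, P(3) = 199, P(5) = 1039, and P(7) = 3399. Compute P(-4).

220

Forward differences of the values at t = -1, 1, 3, 5, 7:
  P  : 7  15  199  1039  3399
  Δ  : 8  184  840  2360
  Δ^2: 176  656  1520
  Δ^3: 480  864
  Δ^4: 384
The fourth differences are constant, confirming degree 4.
Interpolating (Newton forward form) and evaluating at t = -4 gives P(-4) = 220.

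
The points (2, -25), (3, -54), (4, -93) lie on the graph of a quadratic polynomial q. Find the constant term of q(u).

3

Write q(u) = au^2 + bu + c. Substituting each data point gives a linear system:
  4a + 2b + c = -25
  9a + 3b + c = -54
  16a + 4b + c = -93
Solving the system yields a = -5, b = -4, c = 3.
So q(u) = -5u² - 4u + 3.
The constant term is 3.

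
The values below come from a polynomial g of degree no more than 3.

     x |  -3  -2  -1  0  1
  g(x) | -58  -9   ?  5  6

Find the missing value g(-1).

The 4 known points determine the degree-3 polynomial uniquely.
Write g(x) = ax^3 + bx^2 + cx + d. Substituting each data point gives a linear system:
  -27a + 9b - 3c + d = -58
  -8a + 4b - 2c + d = -9
  d = 5
  a + b + c + d = 6
Solving the system yields a = 3, b = 1, c = -3, d = 5.
So g(x) = 3x^3 + x^2 - 3x + 5.
Then g(-1) = 6.

6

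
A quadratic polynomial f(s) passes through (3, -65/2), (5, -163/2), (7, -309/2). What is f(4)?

Write f(s) = as^2 + bs + c. Substituting each data point gives a linear system:
  9a + 3b + c = -65/2
  25a + 5b + c = -163/2
  49a + 7b + c = -309/2
Solving the system yields a = -3, b = -1/2, c = -4.
So f(s) = -3s^2 - (1/2)s - 4.
Then f(4) = -54.

-54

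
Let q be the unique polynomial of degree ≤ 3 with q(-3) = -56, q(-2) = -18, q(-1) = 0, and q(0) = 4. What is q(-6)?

Using the Lagrange interpolation formula with nodes -3, -2, -1, 0:
  L_0(n) = (n + 2)(n + 1)n / -6
  L_1(n) = (n + 3)(n + 1)n / 2
  L_2(n) = (n + 3)(n + 2)n / -2
  L_3(n) = (n + 3)(n + 2)(n + 1) / 6
Then q(n) = -56·L_0(n) - 18·L_1(n) + 0·L_2(n) + 4·L_3(n).
Expanding and collecting terms gives q(n) = n^3 - 4n^2 - n + 4.
Evaluating at n = -6: q(-6) = -350.

-350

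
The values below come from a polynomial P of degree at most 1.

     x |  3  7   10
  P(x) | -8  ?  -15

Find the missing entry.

The 2 known points determine the degree-1 polynomial uniquely.
Write P(x) = ax + b. Substituting each data point gives a linear system:
  3a + b = -8
  10a + b = -15
Solving the system yields a = -1, b = -5.
So P(x) = -x - 5.
Then P(7) = -12.

-12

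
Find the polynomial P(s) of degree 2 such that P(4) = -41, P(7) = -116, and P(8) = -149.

Write P(s) = as^2 + bs + c. Substituting each data point gives a linear system:
  16a + 4b + c = -41
  49a + 7b + c = -116
  64a + 8b + c = -149
Solving the system yields a = -2, b = -3, c = 3.
So P(s) = -2s^2 - 3s + 3.
Check: P(4) = -41. ✓

P(s) = -2s^2 - 3s + 3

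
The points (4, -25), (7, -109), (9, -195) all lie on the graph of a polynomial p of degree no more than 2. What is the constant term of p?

Write p(s) = as^2 + bs + c. Substituting each data point gives a linear system:
  16a + 4b + c = -25
  49a + 7b + c = -109
  81a + 9b + c = -195
Solving the system yields a = -3, b = 5, c = 3.
So p(s) = -3s² + 5s + 3.
The constant term is 3.

3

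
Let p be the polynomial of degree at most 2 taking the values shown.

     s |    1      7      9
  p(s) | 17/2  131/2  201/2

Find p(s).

p(s) = s^2 + (3/2)s + 6

Write p(s) = as^2 + bs + c. Substituting each data point gives a linear system:
  a + b + c = 17/2
  49a + 7b + c = 131/2
  81a + 9b + c = 201/2
Solving the system yields a = 1, b = 3/2, c = 6.
So p(s) = s^2 + (3/2)s + 6.
Check: p(7) = 131/2. ✓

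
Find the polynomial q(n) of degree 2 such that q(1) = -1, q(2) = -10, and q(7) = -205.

Write q(n) = an^2 + bn + c. Substituting each data point gives a linear system:
  a + b + c = -1
  4a + 2b + c = -10
  49a + 7b + c = -205
Solving the system yields a = -5, b = 6, c = -2.
So q(n) = -5n^2 + 6n - 2.
Check: q(7) = -205. ✓

q(n) = -5n^2 + 6n - 2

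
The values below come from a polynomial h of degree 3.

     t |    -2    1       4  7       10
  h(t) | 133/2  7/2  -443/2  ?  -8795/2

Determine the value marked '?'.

The 4 known points determine the degree-3 polynomial uniquely.
Write h(t) = at^3 + bt^2 + ct + d. Substituting each data point gives a linear system:
  -8a + 4b - 2c + d = 133/2
  a + b + c + d = 7/2
  64a + 16b + 4c + d = -443/2
  1000a + 100b + 10c + d = -8795/2
Solving the system yields a = -5, b = 6, c = 0, d = 5/2.
So h(t) = -5t^3 + 6t^2 + 5/2.
Then h(7) = -2837/2.

-2837/2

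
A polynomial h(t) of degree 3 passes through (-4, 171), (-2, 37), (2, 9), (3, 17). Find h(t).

Write h(t) = at^3 + bt^2 + ct + d. Substituting each data point gives a linear system:
  -64a + 16b - 4c + d = 171
  -8a + 4b - 2c + d = 37
  8a + 4b + 2c + d = 9
  27a + 9b + 3c + d = 17
Solving the system yields a = -1, b = 6, c = -3, d = -1.
So h(t) = -t³ + 6t² - 3t - 1.
Check: h(-4) = 171. ✓

h(t) = -t^3 + 6t^2 - 3t - 1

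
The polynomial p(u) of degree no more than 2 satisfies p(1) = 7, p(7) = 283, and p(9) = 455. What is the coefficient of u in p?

6

Write p(u) = au^2 + bu + c. Substituting each data point gives a linear system:
  a + b + c = 7
  49a + 7b + c = 283
  81a + 9b + c = 455
Solving the system yields a = 5, b = 6, c = -4.
So p(u) = 5u^2 + 6u - 4.
The coefficient of u is 6.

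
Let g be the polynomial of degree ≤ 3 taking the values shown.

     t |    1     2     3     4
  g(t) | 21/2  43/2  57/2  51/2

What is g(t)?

g(t) = -t^3 + 4t^2 + 6t + 3/2

Using the Lagrange interpolation formula with nodes 1, 2, 3, 4:
  L_0(t) = (t - 2)(t - 3)(t - 4) / -6
  L_1(t) = (t - 1)(t - 3)(t - 4) / 2
  L_2(t) = (t - 1)(t - 2)(t - 4) / -2
  L_3(t) = (t - 1)(t - 2)(t - 3) / 6
Then g(t) = 21/2·L_0(t) + 43/2·L_1(t) + 57/2·L_2(t) + 51/2·L_3(t).
Expanding and collecting terms gives g(t) = -t³ + 4t² + 6t + 3/2.
Check: g(1) = 21/2. ✓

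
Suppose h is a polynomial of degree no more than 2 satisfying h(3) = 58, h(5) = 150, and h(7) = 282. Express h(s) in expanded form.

Using the Lagrange interpolation formula with nodes 3, 5, 7:
  L_0(s) = (s - 5)(s - 7) / 8
  L_1(s) = (s - 3)(s - 7) / -4
  L_2(s) = (s - 3)(s - 5) / 8
Then h(s) = 58·L_0(s) + 150·L_1(s) + 282·L_2(s).
Expanding and collecting terms gives h(s) = 5s² + 6s - 5.
Check: h(3) = 58. ✓

h(s) = 5s^2 + 6s - 5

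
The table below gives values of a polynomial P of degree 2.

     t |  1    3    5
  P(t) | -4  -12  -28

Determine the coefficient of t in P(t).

Write P(t) = at^2 + bt + c. Substituting each data point gives a linear system:
  a + b + c = -4
  9a + 3b + c = -12
  25a + 5b + c = -28
Solving the system yields a = -1, b = 0, c = -3.
So P(t) = -t² - 3.
The coefficient of t is 0.

0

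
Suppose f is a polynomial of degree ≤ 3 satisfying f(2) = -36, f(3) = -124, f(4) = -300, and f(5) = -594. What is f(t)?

f(t) = -5t^3 + t^2 + 2t - 4

Write f(t) = at^3 + bt^2 + ct + d. Substituting each data point gives a linear system:
  8a + 4b + 2c + d = -36
  27a + 9b + 3c + d = -124
  64a + 16b + 4c + d = -300
  125a + 25b + 5c + d = -594
Solving the system yields a = -5, b = 1, c = 2, d = -4.
So f(t) = -5t^3 + t^2 + 2t - 4.
Check: f(3) = -124. ✓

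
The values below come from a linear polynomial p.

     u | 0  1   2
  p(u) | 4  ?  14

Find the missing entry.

On equispaced nodes a degree-1 polynomial has vanishing second forward difference, so
  p(0) - 2·p(1) + p(2) = 0.
Substituting the known values and solving for p(1):
  -2·p(1) = -18
  p(1) = 9.

9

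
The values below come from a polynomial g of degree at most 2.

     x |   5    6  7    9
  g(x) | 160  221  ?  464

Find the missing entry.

The 3 known points determine the degree-2 polynomial uniquely.
Write g(x) = ax^2 + bx + c. Substituting each data point gives a linear system:
  25a + 5b + c = 160
  36a + 6b + c = 221
  81a + 9b + c = 464
Solving the system yields a = 5, b = 6, c = 5.
So g(x) = 5x^2 + 6x + 5.
Then g(7) = 292.

292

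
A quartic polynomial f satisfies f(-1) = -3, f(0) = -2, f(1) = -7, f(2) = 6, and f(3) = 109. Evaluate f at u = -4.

438

Write f(u) = au^4 + bu^3 + cu^2 + du + e. Substituting each data point gives a linear system:
  a - b + c - d + e = -3
  e = -2
  a + b + c + d + e = -7
  16a + 8b + 4c + 2d + e = 6
  81a + 27b + 9c + 3d + e = 109
Solving the system yields a = 2, b = 0, c = -5, d = -2, e = -2.
So f(u) = 2u^4 - 5u^2 - 2u - 2.
Then f(-4) = 438.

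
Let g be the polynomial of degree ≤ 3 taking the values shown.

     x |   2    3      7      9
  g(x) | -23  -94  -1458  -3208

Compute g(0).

5

Write g(x) = ax^3 + bx^2 + cx + d. Substituting each data point gives a linear system:
  8a + 4b + 2c + d = -23
  27a + 9b + 3c + d = -94
  343a + 49b + 7c + d = -1458
  729a + 81b + 9c + d = -3208
Solving the system yields a = -5, b = 6, c = -6, d = 5.
So g(x) = -5x^3 + 6x^2 - 6x + 5.
Then g(0) = 5.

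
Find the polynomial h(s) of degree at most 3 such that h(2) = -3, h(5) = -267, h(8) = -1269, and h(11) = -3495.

h(s) = -3s^3 + 4s^2 + s + 3

Write h(s) = as^3 + bs^2 + cs + d. Substituting each data point gives a linear system:
  8a + 4b + 2c + d = -3
  125a + 25b + 5c + d = -267
  512a + 64b + 8c + d = -1269
  1331a + 121b + 11c + d = -3495
Solving the system yields a = -3, b = 4, c = 1, d = 3.
So h(s) = -3s^3 + 4s^2 + s + 3.
Check: h(8) = -1269. ✓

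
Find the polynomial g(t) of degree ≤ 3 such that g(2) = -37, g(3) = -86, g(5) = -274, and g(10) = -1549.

g(t) = -t^3 - 5t^2 - 5t + 1

Using the Lagrange interpolation formula with nodes 2, 3, 5, 10:
  L_0(t) = (t - 3)(t - 5)(t - 10) / -24
  L_1(t) = (t - 2)(t - 5)(t - 10) / 14
  L_2(t) = (t - 2)(t - 3)(t - 10) / -30
  L_3(t) = (t - 2)(t - 3)(t - 5) / 280
Then g(t) = -37·L_0(t) - 86·L_1(t) - 274·L_2(t) - 1549·L_3(t).
Expanding and collecting terms gives g(t) = -t³ - 5t² - 5t + 1.
Check: g(2) = -37. ✓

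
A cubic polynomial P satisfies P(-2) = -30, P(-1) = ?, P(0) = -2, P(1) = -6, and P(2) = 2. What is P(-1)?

On equispaced nodes a degree-3 polynomial has vanishing fourth forward difference, so
  P(-2) - 4·P(-1) + 6·P(0) - 4·P(1) + P(2) = 0.
Substituting the known values and solving for P(-1):
  -4·P(-1) = 16
  P(-1) = -4.

-4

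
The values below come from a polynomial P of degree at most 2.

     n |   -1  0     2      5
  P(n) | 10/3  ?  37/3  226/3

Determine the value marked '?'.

1/3

The 3 known points determine the degree-2 polynomial uniquely.
Write P(n) = an^2 + bn + c. Substituting each data point gives a linear system:
  a - b + c = 10/3
  4a + 2b + c = 37/3
  25a + 5b + c = 226/3
Solving the system yields a = 3, b = 0, c = 1/3.
So P(n) = 3n² + 1/3.
Then P(0) = 1/3.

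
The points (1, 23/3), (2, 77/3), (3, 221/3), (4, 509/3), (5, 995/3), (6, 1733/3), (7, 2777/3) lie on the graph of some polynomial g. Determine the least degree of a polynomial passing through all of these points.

Forward differences of the values at u = 1, 2, 3, 4, 5, 6, 7:
  g  : 23/3  77/3  221/3  509/3  995/3  1733/3  2777/3
  Δ  : 18  48  96  162  246  348
  Δ^2: 30  48  66  84  102
  Δ^3: 18  18  18  18
  Δ^4: 0  0  0
  Δ^5: 0  0
  Δ^6: 0
The third differences are constant (18) and nonzero, while all higher differences vanish, so the minimal degree is 3.

3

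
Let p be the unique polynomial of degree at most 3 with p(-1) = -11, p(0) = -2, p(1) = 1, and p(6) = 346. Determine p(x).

Using the Lagrange interpolation formula with nodes -1, 0, 1, 6:
  L_0(x) = x(x - 1)(x - 6) / -14
  L_1(x) = (x + 1)(x - 1)(x - 6) / 6
  L_2(x) = (x + 1)x(x - 6) / -10
  L_3(x) = (x + 1)x(x - 1) / 210
Then p(x) = -11·L_0(x) - 2·L_1(x) + 1·L_2(x) + 346·L_3(x).
Expanding and collecting terms gives p(x) = 2x³ - 3x² + 4x - 2.
Check: p(6) = 346. ✓

p(x) = 2x^3 - 3x^2 + 4x - 2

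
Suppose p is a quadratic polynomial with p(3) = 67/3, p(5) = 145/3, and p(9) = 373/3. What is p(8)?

Using the Lagrange interpolation formula with nodes 3, 5, 9:
  L_0(x) = (x - 5)(x - 9) / 12
  L_1(x) = (x - 3)(x - 9) / -8
  L_2(x) = (x - 3)(x - 5) / 24
Then p(x) = 67/3·L_0(x) + 145/3·L_1(x) + 373/3·L_2(x).
Expanding and collecting terms gives p(x) = x^2 + 5x - 5/3.
Evaluating at x = 8: p(8) = 307/3.

307/3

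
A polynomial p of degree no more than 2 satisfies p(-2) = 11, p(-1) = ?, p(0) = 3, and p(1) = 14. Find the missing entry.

2

On equispaced nodes a degree-2 polynomial has vanishing third forward difference, so
  - p(-2) + 3·p(-1) - 3·p(0) + p(1) = 0.
Substituting the known values and solving for p(-1):
  3·p(-1) = 6
  p(-1) = 2.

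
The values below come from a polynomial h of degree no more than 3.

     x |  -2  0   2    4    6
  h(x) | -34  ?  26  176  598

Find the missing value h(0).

The 4 known points determine the degree-3 polynomial uniquely.
Write h(x) = ax^3 + bx^2 + cx + d. Substituting each data point gives a linear system:
  -8a + 4b - 2c + d = -34
  8a + 4b + 2c + d = 26
  64a + 16b + 4c + d = 176
  216a + 36b + 6c + d = 598
Solving the system yields a = 3, b = -2, c = 3, d = 4.
So h(x) = 3x^3 - 2x^2 + 3x + 4.
Then h(0) = 4.

4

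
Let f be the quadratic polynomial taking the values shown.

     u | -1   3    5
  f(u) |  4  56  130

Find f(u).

f(u) = 4u^2 + 5u + 5

Using the Lagrange interpolation formula with nodes -1, 3, 5:
  L_0(u) = (u - 3)(u - 5) / 24
  L_1(u) = (u + 1)(u - 5) / -8
  L_2(u) = (u + 1)(u - 3) / 12
Then f(u) = 4·L_0(u) + 56·L_1(u) + 130·L_2(u).
Expanding and collecting terms gives f(u) = 4u^2 + 5u + 5.
Check: f(5) = 130. ✓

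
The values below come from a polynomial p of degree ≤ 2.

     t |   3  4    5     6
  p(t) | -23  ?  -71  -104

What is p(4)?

On equispaced nodes a degree-2 polynomial has vanishing third forward difference, so
  - p(3) + 3·p(4) - 3·p(5) + p(6) = 0.
Substituting the known values and solving for p(4):
  3·p(4) = -132
  p(4) = -44.

-44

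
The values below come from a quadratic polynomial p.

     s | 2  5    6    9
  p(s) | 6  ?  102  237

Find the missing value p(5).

69

The 3 known points determine the degree-2 polynomial uniquely.
Write p(s) = as^2 + bs + c. Substituting each data point gives a linear system:
  4a + 2b + c = 6
  36a + 6b + c = 102
  81a + 9b + c = 237
Solving the system yields a = 3, b = 0, c = -6.
So p(s) = 3s^2 - 6.
Then p(5) = 69.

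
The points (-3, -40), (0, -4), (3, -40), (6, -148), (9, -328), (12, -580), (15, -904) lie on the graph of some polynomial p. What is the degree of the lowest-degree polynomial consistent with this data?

Forward differences of the values at n = -3, 0, 3, 6, 9, 12, 15:
  p  : -40  -4  -40  -148  -328  -580  -904
  Δ  : 36  -36  -108  -180  -252  -324
  Δ^2: -72  -72  -72  -72  -72
  Δ^3: 0  0  0  0
  Δ^4: 0  0  0
  Δ^5: 0  0
  Δ^6: 0
The second differences are constant (-72) and nonzero, while all higher differences vanish, so the minimal degree is 2.

2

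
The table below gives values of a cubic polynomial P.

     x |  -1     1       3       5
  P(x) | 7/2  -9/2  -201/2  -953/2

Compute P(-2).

69/2

Write P(x) = ax^3 + bx^2 + cx + d. Substituting each data point gives a linear system:
  -a + b - c + d = 7/2
  a + b + c + d = -9/2
  27a + 9b + 3c + d = -201/2
  125a + 25b + 5c + d = -953/2
Solving the system yields a = -4, b = 1, c = 0, d = -3/2.
So P(x) = -4x^3 + x^2 - 3/2.
Then P(-2) = 69/2.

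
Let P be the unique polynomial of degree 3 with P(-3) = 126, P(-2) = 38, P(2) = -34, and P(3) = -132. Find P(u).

Write P(u) = au^3 + bu^2 + cu + d. Substituting each data point gives a linear system:
  -27a + 9b - 3c + d = 126
  -8a + 4b - 2c + d = 38
  8a + 4b + 2c + d = -34
  27a + 9b + 3c + d = -132
Solving the system yields a = -5, b = -1, c = 2, d = 6.
So P(u) = -5u^3 - u^2 + 2u + 6.
Check: P(2) = -34. ✓

P(u) = -5u^3 - u^2 + 2u + 6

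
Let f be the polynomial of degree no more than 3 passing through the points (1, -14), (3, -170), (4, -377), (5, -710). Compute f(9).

Using the Lagrange interpolation formula with nodes 1, 3, 4, 5:
  L_0(u) = (u - 3)(u - 4)(u - 5) / -24
  L_1(u) = (u - 1)(u - 4)(u - 5) / 4
  L_2(u) = (u - 1)(u - 3)(u - 5) / -3
  L_3(u) = (u - 1)(u - 3)(u - 4) / 8
Then f(u) = -14·L_0(u) - 170·L_1(u) - 377·L_2(u) - 710·L_3(u).
Expanding and collecting terms gives f(u) = -5u^3 - 3u^2 - u - 5.
Evaluating at u = 9: f(9) = -3902.

-3902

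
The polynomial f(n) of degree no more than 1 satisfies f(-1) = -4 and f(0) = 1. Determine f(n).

f(n) = 5n + 1

Write f(n) = an + b. Substituting each data point gives a linear system:
  -a + b = -4
  b = 1
Solving the system yields a = 5, b = 1.
So f(n) = 5n + 1.
Check: f(-1) = -4. ✓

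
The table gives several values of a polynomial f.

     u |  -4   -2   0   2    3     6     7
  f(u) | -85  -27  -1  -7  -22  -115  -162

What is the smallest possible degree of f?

2

Divided differences on the nodes -4, -2, 0, 2, 3, 6, 7:
  order 0: -85  -27  -1  -7  -22  -115  -162
  order 1: 29  13  -3  -15  -31  -47
  order 2: -4  -4  -4  -4  -4
  order 3: 0  0  0  0
  order 4: 0  0  0
  order 5: 0  0
  order 6: 0
The order-2 divided differences are all -4 (nonzero) and every higher order vanishes, so the data lies on a polynomial of degree exactly 2.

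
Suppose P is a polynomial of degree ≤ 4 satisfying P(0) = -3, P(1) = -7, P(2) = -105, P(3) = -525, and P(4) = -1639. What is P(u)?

Write P(u) = au^4 + bu^3 + cu^2 + du + e. Substituting each data point gives a linear system:
  e = -3
  a + b + c + d + e = -7
  16a + 8b + 4c + 2d + e = -105
  81a + 27b + 9c + 3d + e = -525
  256a + 64b + 16c + 4d + e = -1639
Solving the system yields a = -6, b = -2, c = 1, d = 3, e = -3.
So P(u) = -6u⁴ - 2u³ + u² + 3u - 3.
Check: P(0) = -3. ✓

P(u) = -6u^4 - 2u^3 + u^2 + 3u - 3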